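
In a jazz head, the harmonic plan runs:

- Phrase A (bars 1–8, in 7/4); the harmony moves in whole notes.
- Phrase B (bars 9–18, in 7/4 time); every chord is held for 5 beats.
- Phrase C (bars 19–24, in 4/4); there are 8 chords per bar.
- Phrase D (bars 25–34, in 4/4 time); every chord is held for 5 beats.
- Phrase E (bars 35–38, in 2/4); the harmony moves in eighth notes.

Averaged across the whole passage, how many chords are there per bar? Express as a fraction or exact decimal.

50/19 chords per bar

A: 8 × 7 = 56 beats ÷ 4 = 14 chords.
B: 10 × 7 = 70 beats ÷ 5 = 14 chords.
C: 6 × 4 = 24 beats ÷ 0.5 = 48 chords.
D: 10 × 4 = 40 beats ÷ 5 = 8 chords.
E: 4 × 2 = 8 beats ÷ 0.5 = 16 chords.
Overall: 100 chords over 38 bars → 100/38 = 50/19 chords per bar.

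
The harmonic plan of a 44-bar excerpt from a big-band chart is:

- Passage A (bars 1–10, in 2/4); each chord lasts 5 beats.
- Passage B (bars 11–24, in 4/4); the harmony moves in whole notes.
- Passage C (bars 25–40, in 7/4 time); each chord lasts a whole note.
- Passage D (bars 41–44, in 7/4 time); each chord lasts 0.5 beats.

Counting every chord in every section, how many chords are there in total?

A: 10 bars × 2 beats = 20 beats; 5 beats/chord → 4 chords.
B: 14 bars × 4 beats = 56 beats; 4 beats/chord → 14 chords.
C: 16 bars × 7 beats = 112 beats; 4 beats/chord → 28 chords.
D: 4 bars × 7 beats = 28 beats; 0.5 beats/chord → 56 chords.
Total: 4 + 14 + 28 + 56 = 102.

102 chords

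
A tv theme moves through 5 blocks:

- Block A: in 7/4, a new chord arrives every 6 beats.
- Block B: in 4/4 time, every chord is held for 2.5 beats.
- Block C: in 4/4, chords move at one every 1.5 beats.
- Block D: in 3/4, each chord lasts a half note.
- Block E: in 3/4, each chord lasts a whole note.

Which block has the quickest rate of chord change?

A: each chord is 6 beats in 7/4, so 7/6 per bar.
B: each chord is 2.5 beats in 4/4, so 1.6 per bar.
C: each chord is 1.5 beats in 4/4, so 8/3 per bar.
D: each chord is 2 beats in 3/4, so 1.5 per bar.
E: each chord is 4 beats in 3/4, so 0.75 per bar.
Fastest is C at 8/3 chords/bar.

Block C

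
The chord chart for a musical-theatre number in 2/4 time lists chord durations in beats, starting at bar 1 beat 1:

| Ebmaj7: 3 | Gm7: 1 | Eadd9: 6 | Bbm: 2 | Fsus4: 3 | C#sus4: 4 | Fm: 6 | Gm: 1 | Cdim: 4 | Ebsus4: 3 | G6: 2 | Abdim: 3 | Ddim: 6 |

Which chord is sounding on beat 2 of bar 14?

Cdim

Beat 2 of bar 14 is beat (14−1)×2 + 2 = 28 overall.
Running totals: Ebmaj7 ends at 3, Gm7 ends at 4, Eadd9 ends at 10, Bbm ends at 12, Fsus4 ends at 15, C#sus4 ends at 19, Fm ends at 25, Gm ends at 26, Cdim ends at 30.
Beat 28 falls within Cdim.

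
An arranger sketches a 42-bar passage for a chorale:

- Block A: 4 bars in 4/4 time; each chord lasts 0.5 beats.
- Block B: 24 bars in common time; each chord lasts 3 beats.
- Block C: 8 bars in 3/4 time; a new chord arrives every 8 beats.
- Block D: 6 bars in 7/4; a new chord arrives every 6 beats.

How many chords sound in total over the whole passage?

74 chords

A has 16 beats and chords last 0.5 each, so 32 chords.
B has 96 beats and chords last 3 each, so 32 chords.
C has 24 beats and chords last 8 each, so 3 chords.
D has 42 beats and chords last 6 each, so 7 chords.
Total: 32 + 32 + 3 + 7 = 74.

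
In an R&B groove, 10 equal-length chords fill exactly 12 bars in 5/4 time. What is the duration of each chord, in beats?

6 beats

12 bars × 5 beats/bar = 60 beats total.
60 beats ÷ 10 chords = 6 beats per chord.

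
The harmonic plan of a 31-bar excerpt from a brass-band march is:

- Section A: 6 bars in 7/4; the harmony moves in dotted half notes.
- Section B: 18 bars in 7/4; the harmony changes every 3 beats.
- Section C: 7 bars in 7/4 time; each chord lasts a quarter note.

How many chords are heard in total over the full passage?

105 chords

A: 6·7 = 42 beats, 42/3 = 14 chords.
B: 18·7 = 126 beats, 126/3 = 42 chords.
C: 7·7 = 49 beats, 49/1 = 49 chords.
Total: 14 + 42 + 49 = 105.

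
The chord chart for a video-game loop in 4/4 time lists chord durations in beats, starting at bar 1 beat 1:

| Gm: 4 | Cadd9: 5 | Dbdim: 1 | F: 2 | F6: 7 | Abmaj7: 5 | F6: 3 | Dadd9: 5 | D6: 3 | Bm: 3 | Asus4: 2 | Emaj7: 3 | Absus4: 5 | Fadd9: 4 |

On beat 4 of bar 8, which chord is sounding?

Dadd9

Beat 4 of bar 8 is beat (8−1)×4 + 4 = 32 overall.
Running totals: Gm ends at 4, Cadd9 ends at 9, Dbdim ends at 10, F ends at 12, F6 ends at 19, Abmaj7 ends at 24, F6 ends at 27, Dadd9 ends at 32.
Beat 32 falls within Dadd9.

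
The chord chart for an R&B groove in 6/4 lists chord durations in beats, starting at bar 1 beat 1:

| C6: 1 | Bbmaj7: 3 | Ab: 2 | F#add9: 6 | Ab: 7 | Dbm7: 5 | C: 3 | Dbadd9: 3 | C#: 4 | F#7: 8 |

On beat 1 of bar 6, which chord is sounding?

C#

Beat 1 of bar 6 is beat (6−1)×6 + 1 = 31 overall.
Running totals: C6 ends at 1, Bbmaj7 ends at 4, Ab ends at 6, F#add9 ends at 12, Ab ends at 19, Dbm7 ends at 24, C ends at 27, Dbadd9 ends at 30, C# ends at 34.
Beat 31 falls within C#.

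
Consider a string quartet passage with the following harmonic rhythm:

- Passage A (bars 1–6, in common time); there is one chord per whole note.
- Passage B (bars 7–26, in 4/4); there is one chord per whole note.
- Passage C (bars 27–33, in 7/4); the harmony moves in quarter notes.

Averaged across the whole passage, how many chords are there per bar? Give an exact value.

A: 6 × 4 = 24 beats ÷ 4 = 6 chords.
B: 20 × 4 = 80 beats ÷ 4 = 20 chords.
C: 7 × 7 = 49 beats ÷ 1 = 49 chords.
Overall: 75 chords over 33 bars → 75/33 = 25/11 chords per bar.

25/11 chords per bar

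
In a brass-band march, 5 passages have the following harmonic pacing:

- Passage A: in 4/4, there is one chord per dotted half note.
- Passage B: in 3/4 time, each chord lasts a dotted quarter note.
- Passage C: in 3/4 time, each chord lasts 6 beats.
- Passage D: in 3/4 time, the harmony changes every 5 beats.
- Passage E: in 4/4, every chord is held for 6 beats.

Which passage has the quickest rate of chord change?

A: 4/3 = 4/3 chords/bar.
B: 3/1.5 = 2 chords/bar.
C: 3/6 = 0.5 chords/bar.
D: 3/5 = 0.6 chords/bar.
E: 4/6 = 2/3 chords/bar.
Fastest is B at 2 chords/bar.

Passage B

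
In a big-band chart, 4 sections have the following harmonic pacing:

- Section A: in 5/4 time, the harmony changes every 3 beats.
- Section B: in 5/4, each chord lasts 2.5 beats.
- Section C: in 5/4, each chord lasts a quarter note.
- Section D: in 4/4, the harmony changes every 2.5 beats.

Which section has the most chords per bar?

Section C

A: 5 beats/bar ÷ 3 beats/chord = 5/3 chords/bar.
B: 5 beats/bar ÷ 2.5 beats/chord = 2 chords/bar.
C: 5 beats/bar ÷ 1 beat/chord = 5 chords/bar.
D: 4 beats/bar ÷ 2.5 beats/chord = 1.6 chords/bar.
Fastest is C at 5 chords/bar.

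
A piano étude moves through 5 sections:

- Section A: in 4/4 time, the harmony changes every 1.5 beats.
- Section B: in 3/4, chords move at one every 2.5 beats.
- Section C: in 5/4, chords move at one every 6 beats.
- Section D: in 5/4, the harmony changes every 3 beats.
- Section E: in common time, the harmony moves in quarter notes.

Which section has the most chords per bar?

Section E

A: 4 beats/bar ÷ 1.5 beats/chord = 8/3 chords/bar.
B: 3 beats/bar ÷ 2.5 beats/chord = 1.2 chords/bar.
C: 5 beats/bar ÷ 6 beats/chord = 5/6 chords/bar.
D: 5 beats/bar ÷ 3 beats/chord = 5/3 chords/bar.
E: 4 beats/bar ÷ 1 beat/chord = 4 chords/bar.
Fastest is E at 4 chords/bar.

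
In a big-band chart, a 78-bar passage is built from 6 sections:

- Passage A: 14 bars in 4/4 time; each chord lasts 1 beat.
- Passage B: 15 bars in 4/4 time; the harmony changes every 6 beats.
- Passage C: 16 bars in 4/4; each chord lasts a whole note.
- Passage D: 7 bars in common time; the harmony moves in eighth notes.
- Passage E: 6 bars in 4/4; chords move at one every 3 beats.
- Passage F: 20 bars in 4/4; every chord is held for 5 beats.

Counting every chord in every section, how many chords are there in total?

162 chords

A: 14 bars × 4 beats = 56 beats; 1 beat/chord → 56 chords.
B: 15 bars × 4 beats = 60 beats; 6 beats/chord → 10 chords.
C: 16 bars × 4 beats = 64 beats; 4 beats/chord → 16 chords.
D: 7 bars × 4 beats = 28 beats; 0.5 beats/chord → 56 chords.
E: 6 bars × 4 beats = 24 beats; 3 beats/chord → 8 chords.
F: 20 bars × 4 beats = 80 beats; 5 beats/chord → 16 chords.
Total: 56 + 10 + 16 + 56 + 8 + 16 = 162.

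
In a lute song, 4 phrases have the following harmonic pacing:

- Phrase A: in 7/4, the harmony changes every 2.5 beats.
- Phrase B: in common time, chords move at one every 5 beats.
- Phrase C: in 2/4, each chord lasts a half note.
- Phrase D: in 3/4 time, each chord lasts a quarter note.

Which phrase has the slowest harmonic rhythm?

Phrase B

A: 7 beats/bar ÷ 2.5 beats/chord = 2.8 chords/bar.
B: 4 beats/bar ÷ 5 beats/chord = 0.8 chords/bar.
C: 2 beats/bar ÷ 2 beats/chord = 1 chord/bar.
D: 3 beats/bar ÷ 1 beat/chord = 3 chords/bar.
Slowest is B at 0.8 chords/bar.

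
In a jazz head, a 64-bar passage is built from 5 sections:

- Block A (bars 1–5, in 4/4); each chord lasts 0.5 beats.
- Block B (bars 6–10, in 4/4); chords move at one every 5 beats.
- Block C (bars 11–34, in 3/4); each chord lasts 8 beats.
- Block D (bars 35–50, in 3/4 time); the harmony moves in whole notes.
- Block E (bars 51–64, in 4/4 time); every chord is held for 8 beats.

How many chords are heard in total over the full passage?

A has 20 beats and chords last 0.5 each, so 40 chords.
B has 20 beats and chords last 5 each, so 4 chords.
C has 72 beats and chords last 8 each, so 9 chords.
D has 48 beats and chords last 4 each, so 12 chords.
E has 56 beats and chords last 8 each, so 7 chords.
Total: 40 + 4 + 9 + 12 + 7 = 72.

72 chords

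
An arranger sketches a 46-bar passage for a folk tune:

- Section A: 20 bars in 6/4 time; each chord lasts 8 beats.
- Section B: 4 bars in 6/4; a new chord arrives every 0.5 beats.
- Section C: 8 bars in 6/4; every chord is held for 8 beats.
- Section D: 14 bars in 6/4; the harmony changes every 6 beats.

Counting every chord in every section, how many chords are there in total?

A: 20·6 = 120 beats, 120/8 = 15 chords.
B: 4·6 = 24 beats, 24/0.5 = 48 chords.
C: 8·6 = 48 beats, 48/8 = 6 chords.
D: 14·6 = 84 beats, 84/6 = 14 chords.
Total: 15 + 48 + 6 + 14 = 83.

83 chords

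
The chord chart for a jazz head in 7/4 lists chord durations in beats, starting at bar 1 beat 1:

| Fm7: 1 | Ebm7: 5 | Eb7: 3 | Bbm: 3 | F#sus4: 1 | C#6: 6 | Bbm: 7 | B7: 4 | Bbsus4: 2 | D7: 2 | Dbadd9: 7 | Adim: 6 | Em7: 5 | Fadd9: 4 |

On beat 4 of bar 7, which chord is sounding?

Adim

Beat 4 of bar 7 is beat (7−1)×7 + 4 = 46 overall.
Running totals: Fm7 ends at 1, Ebm7 ends at 6, Eb7 ends at 9, Bbm ends at 12, F#sus4 ends at 13, C#6 ends at 19, Bbm ends at 26, B7 ends at 30, Bbsus4 ends at 32, D7 ends at 34, Dbadd9 ends at 41, Adim ends at 47.
Beat 46 falls within Adim.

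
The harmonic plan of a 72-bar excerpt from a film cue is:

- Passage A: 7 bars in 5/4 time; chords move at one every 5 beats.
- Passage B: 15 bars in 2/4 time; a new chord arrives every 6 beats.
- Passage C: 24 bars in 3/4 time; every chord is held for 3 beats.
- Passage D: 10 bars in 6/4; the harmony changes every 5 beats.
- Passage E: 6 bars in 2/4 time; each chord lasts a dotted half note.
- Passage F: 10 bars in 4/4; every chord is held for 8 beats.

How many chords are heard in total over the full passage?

57 chords

A has 35 beats and chords last 5 each, so 7 chords.
B has 30 beats and chords last 6 each, so 5 chords.
C has 72 beats and chords last 3 each, so 24 chords.
D has 60 beats and chords last 5 each, so 12 chords.
E has 12 beats and chords last 3 each, so 4 chords.
F has 40 beats and chords last 8 each, so 5 chords.
Total: 7 + 5 + 24 + 12 + 4 + 5 = 57.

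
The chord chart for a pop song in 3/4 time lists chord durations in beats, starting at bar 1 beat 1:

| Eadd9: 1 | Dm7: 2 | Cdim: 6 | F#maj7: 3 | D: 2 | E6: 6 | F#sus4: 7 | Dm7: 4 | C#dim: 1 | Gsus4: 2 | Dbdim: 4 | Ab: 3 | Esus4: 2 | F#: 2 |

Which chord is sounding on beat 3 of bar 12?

Beat 3 of bar 12 is beat (12−1)×3 + 3 = 36 overall.
Running totals: Eadd9 ends at 1, Dm7 ends at 3, Cdim ends at 9, F#maj7 ends at 12, D ends at 14, E6 ends at 20, F#sus4 ends at 27, Dm7 ends at 31, C#dim ends at 32, Gsus4 ends at 34, Dbdim ends at 38.
Beat 36 falls within Dbdim.

Dbdim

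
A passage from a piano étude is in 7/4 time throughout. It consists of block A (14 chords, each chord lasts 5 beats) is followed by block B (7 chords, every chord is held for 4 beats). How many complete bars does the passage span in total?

A: 14 × 5 = 70 beats = 10 bars.
B: 7 × 4 = 28 beats = 4 bars.
Total: 10 + 4 = 14 bars.

14 bars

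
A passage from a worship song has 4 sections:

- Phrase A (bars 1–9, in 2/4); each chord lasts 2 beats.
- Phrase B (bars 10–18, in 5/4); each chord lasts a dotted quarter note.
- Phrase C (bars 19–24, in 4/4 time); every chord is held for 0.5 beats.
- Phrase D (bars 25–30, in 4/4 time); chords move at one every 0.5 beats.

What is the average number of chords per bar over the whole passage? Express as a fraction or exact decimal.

A: 9 bars of 2 beats is 18 beats; at 2 beats each that's 9 chords.
B: 9 bars of 5 beats is 45 beats; at 1.5 beats each that's 30 chords.
C: 6 bars of 4 beats is 24 beats; at 0.5 beats each that's 48 chords.
D: 6 bars of 4 beats is 24 beats; at 0.5 beats each that's 48 chords.
Overall: 135 chords over 30 bars → 135/30 = 4.5 chords per bar.

4.5 chords per bar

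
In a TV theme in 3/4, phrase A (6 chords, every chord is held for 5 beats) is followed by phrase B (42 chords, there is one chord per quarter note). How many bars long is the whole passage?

24 bars

A: 6 × 5 = 30 beats = 10 bars.
B: 42 × 1 = 42 beats = 14 bars.
Total: 10 + 14 = 24 bars.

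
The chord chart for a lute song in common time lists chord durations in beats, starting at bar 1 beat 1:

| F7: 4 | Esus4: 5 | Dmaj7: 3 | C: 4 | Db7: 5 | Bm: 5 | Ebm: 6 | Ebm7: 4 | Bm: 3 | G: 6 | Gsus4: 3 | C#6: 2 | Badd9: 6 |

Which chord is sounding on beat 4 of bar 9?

Ebm7

Beat 4 of bar 9 is beat (9−1)×4 + 4 = 36 overall.
Running totals: F7 ends at 4, Esus4 ends at 9, Dmaj7 ends at 12, C ends at 16, Db7 ends at 21, Bm ends at 26, Ebm ends at 32, Ebm7 ends at 36.
Beat 36 falls within Ebm7.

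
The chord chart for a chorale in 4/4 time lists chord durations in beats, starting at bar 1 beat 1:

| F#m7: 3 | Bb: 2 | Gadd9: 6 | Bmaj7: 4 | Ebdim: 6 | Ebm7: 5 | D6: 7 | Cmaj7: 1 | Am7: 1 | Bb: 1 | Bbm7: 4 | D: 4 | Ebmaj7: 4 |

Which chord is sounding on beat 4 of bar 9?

Bb

Beat 4 of bar 9 is beat (9−1)×4 + 4 = 36 overall.
Running totals: F#m7 ends at 3, Bb ends at 5, Gadd9 ends at 11, Bmaj7 ends at 15, Ebdim ends at 21, Ebm7 ends at 26, D6 ends at 33, Cmaj7 ends at 34, Am7 ends at 35, Bb ends at 36.
Beat 36 falls within Bb.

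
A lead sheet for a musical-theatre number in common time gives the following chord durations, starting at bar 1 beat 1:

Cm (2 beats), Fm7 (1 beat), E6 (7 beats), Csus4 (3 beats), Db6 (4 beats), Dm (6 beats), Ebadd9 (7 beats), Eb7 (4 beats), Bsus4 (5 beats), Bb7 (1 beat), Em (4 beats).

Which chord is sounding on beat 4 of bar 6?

Ebadd9

Beat 4 of bar 6 is beat (6−1)×4 + 4 = 24 overall.
Running totals: Cm ends at 2, Fm7 ends at 3, E6 ends at 10, Csus4 ends at 13, Db6 ends at 17, Dm ends at 23, Ebadd9 ends at 30.
Beat 24 falls within Ebadd9.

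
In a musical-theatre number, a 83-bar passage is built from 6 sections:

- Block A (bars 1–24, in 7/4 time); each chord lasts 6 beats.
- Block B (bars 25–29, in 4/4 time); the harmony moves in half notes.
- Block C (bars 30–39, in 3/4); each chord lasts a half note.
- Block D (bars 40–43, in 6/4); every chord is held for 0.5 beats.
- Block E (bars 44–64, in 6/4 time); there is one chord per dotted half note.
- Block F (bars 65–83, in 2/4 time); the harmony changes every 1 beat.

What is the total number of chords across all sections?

A: 24·7 = 168 beats, 168/6 = 28 chords.
B: 5·4 = 20 beats, 20/2 = 10 chords.
C: 10·3 = 30 beats, 30/2 = 15 chords.
D: 4·6 = 24 beats, 24/0.5 = 48 chords.
E: 21·6 = 126 beats, 126/3 = 42 chords.
F: 19·2 = 38 beats, 38/1 = 38 chords.
Total: 28 + 10 + 15 + 48 + 42 + 38 = 181.

181 chords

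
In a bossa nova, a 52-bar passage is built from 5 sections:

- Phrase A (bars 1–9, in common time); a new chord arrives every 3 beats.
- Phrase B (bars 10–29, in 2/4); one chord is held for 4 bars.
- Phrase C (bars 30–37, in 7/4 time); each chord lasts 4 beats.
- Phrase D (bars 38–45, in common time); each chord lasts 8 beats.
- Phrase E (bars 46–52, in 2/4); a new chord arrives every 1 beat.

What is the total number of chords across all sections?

A has 36 beats and chords last 3 each, so 12 chords.
B has 40 beats and chords last 8 each, so 5 chords.
C has 56 beats and chords last 4 each, so 14 chords.
D has 32 beats and chords last 8 each, so 4 chords.
E has 14 beats and chords last 1 each, so 14 chords.
Total: 12 + 5 + 14 + 4 + 14 = 49.

49 chords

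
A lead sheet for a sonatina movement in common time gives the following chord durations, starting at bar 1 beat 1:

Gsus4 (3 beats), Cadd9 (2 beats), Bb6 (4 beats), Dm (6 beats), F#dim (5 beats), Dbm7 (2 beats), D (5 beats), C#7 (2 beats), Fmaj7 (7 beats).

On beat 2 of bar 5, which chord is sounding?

F#dim

Beat 2 of bar 5 is beat (5−1)×4 + 2 = 18 overall.
Running totals: Gsus4 ends at 3, Cadd9 ends at 5, Bb6 ends at 9, Dm ends at 15, F#dim ends at 20.
Beat 18 falls within F#dim.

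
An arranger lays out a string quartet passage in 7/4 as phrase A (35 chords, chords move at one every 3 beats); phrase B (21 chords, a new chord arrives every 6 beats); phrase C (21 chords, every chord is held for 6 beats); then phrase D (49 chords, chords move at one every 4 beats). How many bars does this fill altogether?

79 bars

A: 35 × 3 = 105 beats = 15 bars.
B: 21 × 6 = 126 beats = 18 bars.
C: 21 × 6 = 126 beats = 18 bars.
D: 49 × 4 = 196 beats = 28 bars.
Total: 15 + 18 + 18 + 28 = 79 bars.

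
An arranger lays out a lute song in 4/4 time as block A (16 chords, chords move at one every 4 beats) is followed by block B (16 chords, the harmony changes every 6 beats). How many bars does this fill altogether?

A: 16 × 4 = 64 beats = 16 bars.
B: 16 × 6 = 96 beats = 24 bars.
Total: 16 + 24 = 40 bars.

40 bars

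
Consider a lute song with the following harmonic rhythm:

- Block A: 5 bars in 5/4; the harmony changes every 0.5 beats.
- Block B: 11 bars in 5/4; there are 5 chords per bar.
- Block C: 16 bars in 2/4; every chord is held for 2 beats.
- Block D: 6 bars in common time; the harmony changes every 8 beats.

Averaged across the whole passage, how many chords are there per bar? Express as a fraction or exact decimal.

A: 5 × 5 = 25 beats ÷ 0.5 = 50 chords.
B: 11 × 5 = 55 beats ÷ 1 = 55 chords.
C: 16 × 2 = 32 beats ÷ 2 = 16 chords.
D: 6 × 4 = 24 beats ÷ 8 = 3 chords.
Overall: 124 chords over 38 bars → 124/38 = 62/19 chords per bar.

62/19 chords per bar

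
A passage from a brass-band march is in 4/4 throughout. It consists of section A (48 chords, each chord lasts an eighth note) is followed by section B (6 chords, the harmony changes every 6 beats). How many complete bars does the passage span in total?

15 bars

A: 48 × 0.5 = 24 beats = 6 bars.
B: 6 × 6 = 36 beats = 9 bars.
Total: 6 + 9 = 15 bars.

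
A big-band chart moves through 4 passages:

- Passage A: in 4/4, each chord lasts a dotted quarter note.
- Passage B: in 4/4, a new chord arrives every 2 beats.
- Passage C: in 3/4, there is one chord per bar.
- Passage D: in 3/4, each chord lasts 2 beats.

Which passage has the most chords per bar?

A: each chord is 1.5 beats in 4/4, so 8/3 per bar.
B: each chord is 2 beats in 4/4, so 2 per bar.
C: each chord is 3 beats in 3/4, so 1 per bar.
D: each chord is 2 beats in 3/4, so 1.5 per bar.
Fastest is A at 8/3 chords/bar.

Passage A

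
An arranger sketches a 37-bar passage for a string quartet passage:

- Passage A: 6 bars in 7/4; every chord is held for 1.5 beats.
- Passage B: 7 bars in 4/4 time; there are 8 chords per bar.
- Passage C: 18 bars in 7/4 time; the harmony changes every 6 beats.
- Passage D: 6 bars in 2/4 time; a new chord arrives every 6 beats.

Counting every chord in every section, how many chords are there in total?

107 chords

A: 6·7 = 42 beats, 42/1.5 = 28 chords.
B: 7·4 = 28 beats, 28/0.5 = 56 chords.
C: 18·7 = 126 beats, 126/6 = 21 chords.
D: 6·2 = 12 beats, 12/6 = 2 chords.
Total: 28 + 56 + 21 + 2 = 107.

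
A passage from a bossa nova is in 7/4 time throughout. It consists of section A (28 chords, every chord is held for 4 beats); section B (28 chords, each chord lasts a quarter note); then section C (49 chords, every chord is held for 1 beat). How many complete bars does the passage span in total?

27 bars

A: 28 × 4 = 112 beats = 16 bars.
B: 28 × 1 = 28 beats = 4 bars.
C: 49 × 1 = 49 beats = 7 bars.
Total: 16 + 4 + 7 = 27 bars.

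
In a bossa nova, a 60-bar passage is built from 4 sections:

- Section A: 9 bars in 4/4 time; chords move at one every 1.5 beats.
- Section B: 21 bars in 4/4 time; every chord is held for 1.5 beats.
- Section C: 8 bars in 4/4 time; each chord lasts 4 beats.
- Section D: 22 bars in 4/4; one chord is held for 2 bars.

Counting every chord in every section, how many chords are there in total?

99 chords

A: 9·4 = 36 beats, 36/1.5 = 24 chords.
B: 21·4 = 84 beats, 84/1.5 = 56 chords.
C: 8·4 = 32 beats, 32/4 = 8 chords.
D: 22·4 = 88 beats, 88/8 = 11 chords.
Total: 24 + 56 + 8 + 11 = 99.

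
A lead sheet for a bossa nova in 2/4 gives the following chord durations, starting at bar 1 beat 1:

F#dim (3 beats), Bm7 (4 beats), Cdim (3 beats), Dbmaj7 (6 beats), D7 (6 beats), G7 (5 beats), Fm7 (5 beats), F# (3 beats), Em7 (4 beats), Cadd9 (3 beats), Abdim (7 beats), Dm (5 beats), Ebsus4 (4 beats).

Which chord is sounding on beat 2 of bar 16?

Beat 2 of bar 16 is beat (16−1)×2 + 2 = 32 overall.
Running totals: F#dim ends at 3, Bm7 ends at 7, Cdim ends at 10, Dbmaj7 ends at 16, D7 ends at 22, G7 ends at 27, Fm7 ends at 32.
Beat 32 falls within Fm7.

Fm7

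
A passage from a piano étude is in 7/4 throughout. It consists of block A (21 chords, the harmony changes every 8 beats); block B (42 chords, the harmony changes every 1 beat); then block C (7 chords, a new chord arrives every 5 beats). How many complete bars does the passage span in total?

35 bars

A: 21 × 8 = 168 beats = 24 bars.
B: 42 × 1 = 42 beats = 6 bars.
C: 7 × 5 = 35 beats = 5 bars.
Total: 24 + 6 + 5 = 35 bars.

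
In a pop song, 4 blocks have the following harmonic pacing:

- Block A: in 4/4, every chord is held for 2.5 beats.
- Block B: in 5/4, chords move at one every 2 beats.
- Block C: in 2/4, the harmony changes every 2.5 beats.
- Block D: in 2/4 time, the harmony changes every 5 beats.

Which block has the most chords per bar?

A: each chord is 2.5 beats in 4/4, so 1.6 per bar.
B: each chord is 2 beats in 5/4, so 2.5 per bar.
C: each chord is 2.5 beats in 2/4, so 0.8 per bar.
D: each chord is 5 beats in 2/4, so 0.4 per bar.
Fastest is B at 2.5 chords/bar.

Block B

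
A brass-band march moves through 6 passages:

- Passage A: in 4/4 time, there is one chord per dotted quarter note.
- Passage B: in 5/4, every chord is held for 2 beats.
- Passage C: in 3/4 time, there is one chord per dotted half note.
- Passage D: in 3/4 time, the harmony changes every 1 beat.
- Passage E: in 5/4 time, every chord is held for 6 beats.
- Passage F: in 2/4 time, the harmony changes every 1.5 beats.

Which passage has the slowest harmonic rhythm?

A: 4 beats/bar ÷ 1.5 beats/chord = 8/3 chords/bar.
B: 5 beats/bar ÷ 2 beats/chord = 2.5 chords/bar.
C: 3 beats/bar ÷ 3 beats/chord = 1 chord/bar.
D: 3 beats/bar ÷ 1 beat/chord = 3 chords/bar.
E: 5 beats/bar ÷ 6 beats/chord = 5/6 chords/bar.
F: 2 beats/bar ÷ 1.5 beats/chord = 4/3 chords/bar.
Slowest is E at 5/6 chords/bar.

Passage E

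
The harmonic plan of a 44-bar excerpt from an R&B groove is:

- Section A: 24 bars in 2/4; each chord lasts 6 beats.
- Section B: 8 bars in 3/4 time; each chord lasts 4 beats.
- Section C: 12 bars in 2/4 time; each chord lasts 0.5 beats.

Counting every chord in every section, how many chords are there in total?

A: 24·2 = 48 beats, 48/6 = 8 chords.
B: 8·3 = 24 beats, 24/4 = 6 chords.
C: 12·2 = 24 beats, 24/0.5 = 48 chords.
Total: 8 + 6 + 48 = 62.

62 chords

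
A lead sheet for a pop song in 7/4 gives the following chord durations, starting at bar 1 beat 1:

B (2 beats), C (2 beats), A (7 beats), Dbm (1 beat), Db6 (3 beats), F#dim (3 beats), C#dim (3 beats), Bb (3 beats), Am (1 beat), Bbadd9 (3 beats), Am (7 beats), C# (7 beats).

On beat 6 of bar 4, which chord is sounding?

Bbadd9

Beat 6 of bar 4 is beat (4−1)×7 + 6 = 27 overall.
Running totals: B ends at 2, C ends at 4, A ends at 11, Dbm ends at 12, Db6 ends at 15, F#dim ends at 18, C#dim ends at 21, Bb ends at 24, Am ends at 25, Bbadd9 ends at 28.
Beat 27 falls within Bbadd9.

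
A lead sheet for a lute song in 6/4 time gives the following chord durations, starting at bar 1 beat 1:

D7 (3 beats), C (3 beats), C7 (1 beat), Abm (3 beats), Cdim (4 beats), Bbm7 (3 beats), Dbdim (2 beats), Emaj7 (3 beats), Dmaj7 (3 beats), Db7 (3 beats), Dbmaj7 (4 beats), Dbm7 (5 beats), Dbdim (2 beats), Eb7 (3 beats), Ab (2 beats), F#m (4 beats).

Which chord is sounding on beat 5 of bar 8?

Beat 5 of bar 8 is beat (8−1)×6 + 5 = 47 overall.
Running totals: D7 ends at 3, C ends at 6, C7 ends at 7, Abm ends at 10, Cdim ends at 14, Bbm7 ends at 17, Dbdim ends at 19, Emaj7 ends at 22, Dmaj7 ends at 25, Db7 ends at 28, Dbmaj7 ends at 32, Dbm7 ends at 37, Dbdim ends at 39, Eb7 ends at 42, Ab ends at 44, F#m ends at 48.
Beat 47 falls within F#m.

F#m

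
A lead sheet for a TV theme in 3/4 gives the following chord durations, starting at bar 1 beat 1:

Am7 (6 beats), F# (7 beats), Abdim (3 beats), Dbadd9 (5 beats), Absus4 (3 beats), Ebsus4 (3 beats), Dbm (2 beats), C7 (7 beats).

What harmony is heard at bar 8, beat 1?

Beat 1 of bar 8 is beat (8−1)×3 + 1 = 22 overall.
Running totals: Am7 ends at 6, F# ends at 13, Abdim ends at 16, Dbadd9 ends at 21, Absus4 ends at 24.
Beat 22 falls within Absus4.

Absus4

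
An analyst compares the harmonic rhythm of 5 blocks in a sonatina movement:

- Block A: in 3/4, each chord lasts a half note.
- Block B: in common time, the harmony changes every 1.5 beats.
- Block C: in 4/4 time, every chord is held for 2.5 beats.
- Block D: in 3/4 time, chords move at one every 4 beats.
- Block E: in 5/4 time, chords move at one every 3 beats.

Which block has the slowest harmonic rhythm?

A: each chord is 2 beats in 3/4, so 1.5 per bar.
B: each chord is 1.5 beats in 4/4, so 8/3 per bar.
C: each chord is 2.5 beats in 4/4, so 1.6 per bar.
D: each chord is 4 beats in 3/4, so 0.75 per bar.
E: each chord is 3 beats in 5/4, so 5/3 per bar.
Slowest is D at 0.75 chords/bar.

Block D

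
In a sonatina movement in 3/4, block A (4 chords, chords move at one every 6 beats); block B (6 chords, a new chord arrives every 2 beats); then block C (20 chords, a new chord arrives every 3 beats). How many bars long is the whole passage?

32 bars

A: 4 × 6 = 24 beats = 8 bars.
B: 6 × 2 = 12 beats = 4 bars.
C: 20 × 3 = 60 beats = 20 bars.
Total: 8 + 4 + 20 = 32 bars.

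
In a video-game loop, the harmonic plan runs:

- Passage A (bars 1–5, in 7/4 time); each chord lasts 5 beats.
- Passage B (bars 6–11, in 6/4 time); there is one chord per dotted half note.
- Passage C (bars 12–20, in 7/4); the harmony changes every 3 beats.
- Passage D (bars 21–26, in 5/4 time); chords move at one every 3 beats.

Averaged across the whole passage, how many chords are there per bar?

A: 5 × 7 = 35 beats ÷ 5 = 7 chords.
B: 6 × 6 = 36 beats ÷ 3 = 12 chords.
C: 9 × 7 = 63 beats ÷ 3 = 21 chords.
D: 6 × 5 = 30 beats ÷ 3 = 10 chords.
Overall: 50 chords over 26 bars → 50/26 = 25/13 chords per bar.

25/13 chords per bar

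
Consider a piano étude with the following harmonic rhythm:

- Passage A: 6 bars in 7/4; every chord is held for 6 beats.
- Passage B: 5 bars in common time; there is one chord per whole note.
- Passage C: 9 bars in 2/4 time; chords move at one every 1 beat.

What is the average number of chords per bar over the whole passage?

A: 6 bars of 7 beats is 42 beats; at 6 beats each that's 7 chords.
B: 5 bars of 4 beats is 20 beats; at 4 beats each that's 5 chords.
C: 9 bars of 2 beats is 18 beats; at 1 beat each that's 18 chords.
Overall: 30 chords over 20 bars → 30/20 = 1.5 chords per bar.

1.5 chords per bar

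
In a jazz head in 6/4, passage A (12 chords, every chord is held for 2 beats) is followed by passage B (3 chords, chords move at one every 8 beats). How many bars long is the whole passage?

8 bars

A: 12 × 2 = 24 beats = 4 bars.
B: 3 × 8 = 24 beats = 4 bars.
Total: 4 + 4 = 8 bars.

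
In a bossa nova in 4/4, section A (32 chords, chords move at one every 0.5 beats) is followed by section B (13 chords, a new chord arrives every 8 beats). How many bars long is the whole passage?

30 bars

A: 32 × 0.5 = 16 beats = 4 bars.
B: 13 × 8 = 104 beats = 26 bars.
Total: 4 + 26 = 30 bars.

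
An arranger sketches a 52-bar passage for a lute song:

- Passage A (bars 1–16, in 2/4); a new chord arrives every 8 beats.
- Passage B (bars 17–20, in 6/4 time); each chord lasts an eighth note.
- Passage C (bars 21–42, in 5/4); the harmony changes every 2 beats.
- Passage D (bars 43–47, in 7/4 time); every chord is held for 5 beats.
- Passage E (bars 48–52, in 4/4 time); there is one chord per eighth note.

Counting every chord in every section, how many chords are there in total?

154 chords

A has 32 beats and chords last 8 each, so 4 chords.
B has 24 beats and chords last 0.5 each, so 48 chords.
C has 110 beats and chords last 2 each, so 55 chords.
D has 35 beats and chords last 5 each, so 7 chords.
E has 20 beats and chords last 0.5 each, so 40 chords.
Total: 4 + 48 + 55 + 7 + 40 = 154.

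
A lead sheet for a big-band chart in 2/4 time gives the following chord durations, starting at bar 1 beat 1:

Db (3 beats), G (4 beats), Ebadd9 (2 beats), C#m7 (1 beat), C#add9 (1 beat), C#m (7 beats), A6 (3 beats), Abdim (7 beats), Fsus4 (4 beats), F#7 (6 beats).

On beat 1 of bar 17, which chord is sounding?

Beat 1 of bar 17 is beat (17−1)×2 + 1 = 33 overall.
Running totals: Db ends at 3, G ends at 7, Ebadd9 ends at 9, C#m7 ends at 10, C#add9 ends at 11, C#m ends at 18, A6 ends at 21, Abdim ends at 28, Fsus4 ends at 32, F#7 ends at 38.
Beat 33 falls within F#7.

F#7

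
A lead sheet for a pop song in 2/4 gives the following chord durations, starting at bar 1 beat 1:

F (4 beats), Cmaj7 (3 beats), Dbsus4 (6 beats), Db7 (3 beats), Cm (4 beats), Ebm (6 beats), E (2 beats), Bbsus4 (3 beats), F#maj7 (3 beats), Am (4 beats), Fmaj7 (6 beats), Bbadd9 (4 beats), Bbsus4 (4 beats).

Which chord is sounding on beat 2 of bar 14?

E

Beat 2 of bar 14 is beat (14−1)×2 + 2 = 28 overall.
Running totals: F ends at 4, Cmaj7 ends at 7, Dbsus4 ends at 13, Db7 ends at 16, Cm ends at 20, Ebm ends at 26, E ends at 28.
Beat 28 falls within E.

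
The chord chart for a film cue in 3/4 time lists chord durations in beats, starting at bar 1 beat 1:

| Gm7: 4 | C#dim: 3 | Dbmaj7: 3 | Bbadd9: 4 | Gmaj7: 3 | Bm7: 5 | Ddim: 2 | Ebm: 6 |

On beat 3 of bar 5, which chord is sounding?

Gmaj7

Beat 3 of bar 5 is beat (5−1)×3 + 3 = 15 overall.
Running totals: Gm7 ends at 4, C#dim ends at 7, Dbmaj7 ends at 10, Bbadd9 ends at 14, Gmaj7 ends at 17.
Beat 15 falls within Gmaj7.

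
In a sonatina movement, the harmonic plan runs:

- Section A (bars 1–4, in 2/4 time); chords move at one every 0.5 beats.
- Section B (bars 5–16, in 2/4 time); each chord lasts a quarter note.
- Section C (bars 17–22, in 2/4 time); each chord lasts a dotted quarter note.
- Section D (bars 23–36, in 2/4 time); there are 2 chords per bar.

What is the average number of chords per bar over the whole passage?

A: 4 bars of 2 beats is 8 beats; at 0.5 beats each that's 16 chords.
B: 12 bars of 2 beats is 24 beats; at 1 beat each that's 24 chords.
C: 6 bars of 2 beats is 12 beats; at 1.5 beats each that's 8 chords.
D: 14 bars of 2 beats is 28 beats; at 1 beat each that's 28 chords.
Overall: 76 chords over 36 bars → 76/36 = 19/9 chords per bar.

19/9 chords per bar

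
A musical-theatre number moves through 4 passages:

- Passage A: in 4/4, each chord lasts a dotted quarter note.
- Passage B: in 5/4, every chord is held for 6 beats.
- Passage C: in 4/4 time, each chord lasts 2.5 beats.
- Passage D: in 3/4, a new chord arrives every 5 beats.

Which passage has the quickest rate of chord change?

Passage A

A: each chord is 1.5 beats in 4/4, so 8/3 per bar.
B: each chord is 6 beats in 5/4, so 5/6 per bar.
C: each chord is 2.5 beats in 4/4, so 1.6 per bar.
D: each chord is 5 beats in 3/4, so 0.6 per bar.
Fastest is A at 8/3 chords/bar.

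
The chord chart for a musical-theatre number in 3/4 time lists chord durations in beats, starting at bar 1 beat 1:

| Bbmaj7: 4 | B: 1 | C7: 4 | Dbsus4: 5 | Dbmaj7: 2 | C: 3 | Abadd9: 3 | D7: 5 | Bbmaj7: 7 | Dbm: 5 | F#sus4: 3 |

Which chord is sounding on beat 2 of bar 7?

Beat 2 of bar 7 is beat (7−1)×3 + 2 = 20 overall.
Running totals: Bbmaj7 ends at 4, B ends at 5, C7 ends at 9, Dbsus4 ends at 14, Dbmaj7 ends at 16, C ends at 19, Abadd9 ends at 22.
Beat 20 falls within Abadd9.

Abadd9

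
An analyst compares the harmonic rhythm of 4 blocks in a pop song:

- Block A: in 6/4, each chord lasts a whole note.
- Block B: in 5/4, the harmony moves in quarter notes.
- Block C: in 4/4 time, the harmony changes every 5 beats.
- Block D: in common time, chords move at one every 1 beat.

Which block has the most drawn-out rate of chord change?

Block C

A: each chord is 4 beats in 6/4, so 1.5 per bar.
B: each chord is 1 beat in 5/4, so 5 per bar.
C: each chord is 5 beats in 4/4, so 0.8 per bar.
D: each chord is 1 beat in 4/4, so 4 per bar.
Slowest is C at 0.8 chords/bar.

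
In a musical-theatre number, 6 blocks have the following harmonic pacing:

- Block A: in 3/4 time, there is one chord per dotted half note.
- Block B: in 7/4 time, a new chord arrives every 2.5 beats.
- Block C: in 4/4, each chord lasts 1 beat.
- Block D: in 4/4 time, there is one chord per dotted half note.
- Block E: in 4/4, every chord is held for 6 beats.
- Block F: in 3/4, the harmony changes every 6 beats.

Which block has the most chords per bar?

A: 3/3 = 1 chord/bar.
B: 7/2.5 = 2.8 chords/bar.
C: 4/1 = 4 chords/bar.
D: 4/3 = 4/3 chords/bar.
E: 4/6 = 2/3 chords/bar.
F: 3/6 = 0.5 chords/bar.
Fastest is C at 4 chords/bar.

Block C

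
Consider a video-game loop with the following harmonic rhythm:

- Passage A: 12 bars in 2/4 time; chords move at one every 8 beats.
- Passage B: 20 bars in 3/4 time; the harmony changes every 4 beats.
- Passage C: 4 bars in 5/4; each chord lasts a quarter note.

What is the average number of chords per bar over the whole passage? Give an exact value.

19/18 chords per bar

A: 12 bars of 2 beats is 24 beats; at 8 beats each that's 3 chords.
B: 20 bars of 3 beats is 60 beats; at 4 beats each that's 15 chords.
C: 4 bars of 5 beats is 20 beats; at 1 beat each that's 20 chords.
Overall: 38 chords over 36 bars → 38/36 = 19/18 chords per bar.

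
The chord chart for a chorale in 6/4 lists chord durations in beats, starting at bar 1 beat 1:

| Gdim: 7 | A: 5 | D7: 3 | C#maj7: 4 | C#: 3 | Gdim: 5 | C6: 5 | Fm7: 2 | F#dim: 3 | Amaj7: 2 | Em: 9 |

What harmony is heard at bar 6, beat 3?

Beat 3 of bar 6 is beat (6−1)×6 + 3 = 33 overall.
Running totals: Gdim ends at 7, A ends at 12, D7 ends at 15, C#maj7 ends at 19, C# ends at 22, Gdim ends at 27, C6 ends at 32, Fm7 ends at 34.
Beat 33 falls within Fm7.

Fm7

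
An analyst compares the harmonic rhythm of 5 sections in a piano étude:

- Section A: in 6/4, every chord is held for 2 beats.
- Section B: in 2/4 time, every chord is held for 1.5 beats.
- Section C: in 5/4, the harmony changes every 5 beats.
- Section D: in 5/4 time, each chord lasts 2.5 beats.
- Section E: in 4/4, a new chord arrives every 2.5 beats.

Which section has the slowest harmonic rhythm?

A: each chord is 2 beats in 6/4, so 3 per bar.
B: each chord is 1.5 beats in 2/4, so 4/3 per bar.
C: each chord is 5 beats in 5/4, so 1 per bar.
D: each chord is 2.5 beats in 5/4, so 2 per bar.
E: each chord is 2.5 beats in 4/4, so 1.6 per bar.
Slowest is C at 1 chords/bar.

Section C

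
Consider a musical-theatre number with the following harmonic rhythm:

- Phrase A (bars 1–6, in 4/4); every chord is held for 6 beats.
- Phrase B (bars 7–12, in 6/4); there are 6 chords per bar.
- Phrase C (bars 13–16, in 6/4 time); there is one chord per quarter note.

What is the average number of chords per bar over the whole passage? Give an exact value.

4 chords per bar

A: 6 × 4 = 24 beats ÷ 6 = 4 chords.
B: 6 × 6 = 36 beats ÷ 1 = 36 chords.
C: 4 × 6 = 24 beats ÷ 1 = 24 chords.
Overall: 64 chords over 16 bars → 64/16 = 4 chords per bar.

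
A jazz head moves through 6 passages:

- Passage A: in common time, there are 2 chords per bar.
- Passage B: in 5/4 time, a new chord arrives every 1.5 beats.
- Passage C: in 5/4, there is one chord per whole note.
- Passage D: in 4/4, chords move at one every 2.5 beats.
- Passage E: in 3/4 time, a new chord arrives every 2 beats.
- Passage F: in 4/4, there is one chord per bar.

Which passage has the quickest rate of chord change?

Passage B

A: each chord is 2 beats in 4/4, so 2 per bar.
B: each chord is 1.5 beats in 5/4, so 10/3 per bar.
C: each chord is 4 beats in 5/4, so 1.25 per bar.
D: each chord is 2.5 beats in 4/4, so 1.6 per bar.
E: each chord is 2 beats in 3/4, so 1.5 per bar.
F: each chord is 4 beats in 4/4, so 1 per bar.
Fastest is B at 10/3 chords/bar.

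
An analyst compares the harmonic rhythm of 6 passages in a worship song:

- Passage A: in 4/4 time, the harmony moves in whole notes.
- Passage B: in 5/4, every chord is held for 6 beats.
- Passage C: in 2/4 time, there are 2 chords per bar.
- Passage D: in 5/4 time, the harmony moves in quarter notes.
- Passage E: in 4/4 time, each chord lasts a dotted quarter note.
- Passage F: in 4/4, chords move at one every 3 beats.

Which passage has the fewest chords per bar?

Passage B

A: 4/4 = 1 chord/bar.
B: 5/6 = 5/6 chords/bar.
C: 2/1 = 2 chords/bar.
D: 5/1 = 5 chords/bar.
E: 4/1.5 = 8/3 chords/bar.
F: 4/3 = 4/3 chords/bar.
Slowest is B at 5/6 chords/bar.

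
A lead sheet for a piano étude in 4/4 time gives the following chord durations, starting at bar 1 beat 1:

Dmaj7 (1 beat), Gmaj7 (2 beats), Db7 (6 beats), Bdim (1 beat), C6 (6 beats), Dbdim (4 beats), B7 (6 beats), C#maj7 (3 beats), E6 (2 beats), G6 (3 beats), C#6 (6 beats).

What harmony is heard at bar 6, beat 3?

Beat 3 of bar 6 is beat (6−1)×4 + 3 = 23 overall.
Running totals: Dmaj7 ends at 1, Gmaj7 ends at 3, Db7 ends at 9, Bdim ends at 10, C6 ends at 16, Dbdim ends at 20, B7 ends at 26.
Beat 23 falls within B7.

B7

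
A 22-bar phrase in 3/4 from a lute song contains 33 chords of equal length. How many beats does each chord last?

2 beats

22 bars × 3 beats/bar = 66 beats total.
66 beats ÷ 33 chords = 2 beats per chord.
(That is a half note.)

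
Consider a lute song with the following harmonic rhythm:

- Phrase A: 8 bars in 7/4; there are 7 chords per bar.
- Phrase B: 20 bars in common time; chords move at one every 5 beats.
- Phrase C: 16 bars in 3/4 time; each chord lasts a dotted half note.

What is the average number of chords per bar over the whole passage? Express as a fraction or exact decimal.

2 chords per bar

A: 8 bars of 7 beats is 56 beats; at 1 beat each that's 56 chords.
B: 20 bars of 4 beats is 80 beats; at 5 beats each that's 16 chords.
C: 16 bars of 3 beats is 48 beats; at 3 beats each that's 16 chords.
Overall: 88 chords over 44 bars → 88/44 = 2 chords per bar.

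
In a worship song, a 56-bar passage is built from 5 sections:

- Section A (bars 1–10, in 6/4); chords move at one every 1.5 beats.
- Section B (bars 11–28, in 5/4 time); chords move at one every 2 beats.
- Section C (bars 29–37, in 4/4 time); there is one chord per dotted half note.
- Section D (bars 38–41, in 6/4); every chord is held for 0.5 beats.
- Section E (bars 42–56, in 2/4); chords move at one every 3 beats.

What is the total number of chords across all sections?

155 chords

A: 10 bars × 6 beats = 60 beats; 1.5 beats/chord → 40 chords.
B: 18 bars × 5 beats = 90 beats; 2 beats/chord → 45 chords.
C: 9 bars × 4 beats = 36 beats; 3 beats/chord → 12 chords.
D: 4 bars × 6 beats = 24 beats; 0.5 beats/chord → 48 chords.
E: 15 bars × 2 beats = 30 beats; 3 beats/chord → 10 chords.
Total: 40 + 45 + 12 + 48 + 10 = 155.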